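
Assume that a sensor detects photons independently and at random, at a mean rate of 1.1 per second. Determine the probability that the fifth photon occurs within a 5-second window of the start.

0.6425

Over the interval, μ = 1.1 × 5 = 5.5 (a 5-second window = 5 seconds).
The fifth arrival falls in the interval iff at least 5 events occur there: P(S_5 ≤ t) = P(N ≥ 5) = 1 − P(N ≤ 4) ≈ 0.6425.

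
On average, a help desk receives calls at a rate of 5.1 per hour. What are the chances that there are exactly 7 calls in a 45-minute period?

Over the interval, μ = 5.1 × 0.75 = 3.825 (a 45-minute period = 0.75 hours).
P(N = 7) = e^(−μ) μ^7/7! = e^(−3.825) · 3.825^7/5040 ≈ 0.0519.

0.0519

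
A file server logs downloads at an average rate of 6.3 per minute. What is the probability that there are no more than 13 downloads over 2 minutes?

0.6169

Over the interval, μ = 6.3 × 2 = 12.6 (2 minutes).
P(N ≤ 13) = Σ_{j=0}^{13} e^(−μ) μ^j/j! ≈ 0.6169.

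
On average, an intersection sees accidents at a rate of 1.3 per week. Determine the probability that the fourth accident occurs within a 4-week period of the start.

Over the interval, μ = 1.3 × 4 = 5.2 (a 4-week period = 4 weeks).
The fourth arrival falls in the interval iff at least 4 events occur there: P(S_4 ≤ t) = P(N ≥ 4) = 1 − P(N ≤ 3) ≈ 0.7619.

0.7619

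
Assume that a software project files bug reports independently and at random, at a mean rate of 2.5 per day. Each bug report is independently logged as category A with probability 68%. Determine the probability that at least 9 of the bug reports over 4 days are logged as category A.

Thinning: the bug reports that are logged as category A themselves form a Poisson process with rate 0.68 × 2.5 = 1.7 per day.
Over the interval, μ = 1.7 × 4 = 6.8 (4 days).
P(N ≥ 9) = 1 − P(N ≤ 8) ≈ 0.2452.

0.2452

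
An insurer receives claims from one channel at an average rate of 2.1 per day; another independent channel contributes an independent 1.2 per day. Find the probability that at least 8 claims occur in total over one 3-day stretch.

Independent Poisson processes superpose: combined rate λ = 2.1 + 1.2 = 3.3 per day.
Over the interval, μ = 3.3 × 3 = 9.9 (a 3-day stretch = 3 days).
P(N ≥ 8) = 1 − P(N ≤ 7) ≈ 0.7706.

0.7706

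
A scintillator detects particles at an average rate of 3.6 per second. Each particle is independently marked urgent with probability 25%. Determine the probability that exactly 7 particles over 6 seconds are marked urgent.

0.1200

Thinning: the particles that are marked urgent themselves form a Poisson process with rate 0.25 × 3.6 = 0.9 per second.
Over the interval, μ = 0.9 × 6 = 5.4 (6 seconds).
P(N = 7) = e^(−5.4) · 5.4^7/7! ≈ 0.1200.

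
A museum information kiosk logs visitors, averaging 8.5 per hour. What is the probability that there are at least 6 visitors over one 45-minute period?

Over the interval, μ = 8.5 × 0.75 = 6.375 (a 45-minute period = 0.75 hours).
P(N ≥ 6) = 1 − P(N ≤ 5) = 1 − Σ_{j=0}^{5} e^(−μ) μ^j/j! ≈ 0.6125.

0.6125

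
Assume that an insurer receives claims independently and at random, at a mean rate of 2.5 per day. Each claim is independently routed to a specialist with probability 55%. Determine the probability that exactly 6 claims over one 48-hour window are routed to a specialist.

0.0384

Thinning: the claims that are routed to a specialist themselves form a Poisson process with rate 0.55 × 2.5 = 1.375 per day.
Over the interval, μ = 1.375 × 2 = 2.75 (a 48-hour window = 2 days).
P(N = 6) = e^(−2.75) · 2.75^6/6! ≈ 0.0384.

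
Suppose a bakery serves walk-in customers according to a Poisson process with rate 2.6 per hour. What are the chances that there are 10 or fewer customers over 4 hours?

Over the interval, μ = 2.6 × 4 = 10.4 (4 hours).
P(N ≤ 10) = Σ_{j=0}^{10} e^(−μ) μ^j/j! ≈ 0.5331.

0.5331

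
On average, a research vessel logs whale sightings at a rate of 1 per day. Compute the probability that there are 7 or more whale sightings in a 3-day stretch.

0.0335

Over the interval, μ = 1 × 3 = 3 (a 3-day stretch = 3 days).
P(N ≥ 7) = 1 − P(N ≤ 6) = 1 − Σ_{j=0}^{6} e^(−μ) μ^j/j! ≈ 0.0335.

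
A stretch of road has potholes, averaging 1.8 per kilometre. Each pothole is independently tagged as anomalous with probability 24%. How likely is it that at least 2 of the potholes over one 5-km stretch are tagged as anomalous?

0.6356

Thinning: the potholes that are tagged as anomalous themselves form a Poisson process with rate 0.24 × 1.8 = 0.432 per kilometre.
Over the interval, μ = 0.432 × 5 = 2.16 (a 5-km stretch = 5 kilometres).
P(N ≥ 2) = 1 − P(N ≤ 1) ≈ 0.6356.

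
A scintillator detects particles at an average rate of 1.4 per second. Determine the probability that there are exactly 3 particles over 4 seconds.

0.1082

Over the interval, μ = 1.4 × 4 = 5.6 (4 seconds).
P(N = 3) = e^(−μ) μ^3/3! = e^(−5.6) · 5.6^3/6 ≈ 0.1082.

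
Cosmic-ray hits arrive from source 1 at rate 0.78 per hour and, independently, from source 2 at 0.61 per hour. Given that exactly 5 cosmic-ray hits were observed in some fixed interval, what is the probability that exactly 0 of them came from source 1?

0.0163

Given the total, each event is independently from source 1 with probability p = λ_1/(λ_1+λ_2) = 0.78/1.39 ≈ 0.5612.
So K ~ Binomial(5, 0.78/1.39): P(K = 0) = C(5,0) · (0.78/1.39)^0 · (0.61/1.39)^5 ≈ 0.0163.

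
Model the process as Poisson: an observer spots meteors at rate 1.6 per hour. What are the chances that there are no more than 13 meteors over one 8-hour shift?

0.5950

Over the interval, μ = 1.6 × 8 = 12.8 (an 8-hour shift = 8 hours).
P(N ≤ 13) = Σ_{j=0}^{13} e^(−μ) μ^j/j! ≈ 0.5950.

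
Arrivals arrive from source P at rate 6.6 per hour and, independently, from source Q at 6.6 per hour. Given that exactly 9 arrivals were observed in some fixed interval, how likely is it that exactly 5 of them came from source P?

0.2461

Given the total, each event is independently from source P with probability p = λ_P/(λ_P+λ_Q) = 6.6/13.2 = 0.5000.
So K ~ Binomial(9, 6.6/13.2): P(K = 5) = C(9,5) · (6.6/13.2)^5 · (6.6/13.2)^4 ≈ 0.2461.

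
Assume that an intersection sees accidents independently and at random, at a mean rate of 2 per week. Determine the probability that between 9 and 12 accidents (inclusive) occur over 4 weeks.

0.3437

Over the interval, μ = 2 × 4 = 8 (4 weeks).
P(9 ≤ N ≤ 12) = Σ_{j=9}^{12} e^(−8) · 8^j/j! ≈ 0.3437.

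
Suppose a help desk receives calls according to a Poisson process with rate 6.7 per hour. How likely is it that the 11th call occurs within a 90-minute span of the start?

Over the interval, μ = 6.7 × 1.5 = 10.05 (a 90-minute span = 1.5 hours).
The 11th arrival falls in the interval iff at least 11 events occur there: P(S_11 ≤ t) = P(N ≥ 11) = 1 − P(N ≤ 10) ≈ 0.4232.

0.4232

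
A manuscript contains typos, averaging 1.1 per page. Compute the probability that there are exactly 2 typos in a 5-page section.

0.0618

Over the interval, μ = 1.1 × 5 = 5.5 (a 5-page section = 5 pages).
P(N = 2) = e^(−μ) μ^2/2! = e^(−5.5) · 5.5^2/2 ≈ 0.0618.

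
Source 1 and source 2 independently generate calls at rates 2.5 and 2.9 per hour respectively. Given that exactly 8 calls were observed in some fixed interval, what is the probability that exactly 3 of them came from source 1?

0.2482

Given the total, each event is independently from source 1 with probability p = λ_1/(λ_1+λ_2) = 2.5/5.4 ≈ 0.4630.
So K ~ Binomial(8, 2.5/5.4): P(K = 3) = C(8,3) · (2.5/5.4)^3 · (2.9/5.4)^5 ≈ 0.2482.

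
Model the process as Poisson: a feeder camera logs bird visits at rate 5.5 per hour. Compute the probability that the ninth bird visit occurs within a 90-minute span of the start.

Over the interval, μ = 5.5 × 1.5 = 8.25 (a 90-minute span = 1.5 hours).
The ninth arrival falls in the interval iff at least 9 events occur there: P(S_9 ≤ t) = P(N ≥ 9) = 1 − P(N ≤ 8) ≈ 0.4423.

0.4423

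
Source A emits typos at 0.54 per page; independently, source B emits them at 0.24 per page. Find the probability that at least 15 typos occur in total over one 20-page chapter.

Independent Poisson processes superpose: combined rate λ = 0.54 + 0.24 = 0.78 per page.
Over the interval, μ = 0.78 × 20 = 15.6 (a 20-page chapter = 20 pages).
P(N ≥ 15) = 1 − P(N ≤ 14) ≈ 0.5944.

0.5944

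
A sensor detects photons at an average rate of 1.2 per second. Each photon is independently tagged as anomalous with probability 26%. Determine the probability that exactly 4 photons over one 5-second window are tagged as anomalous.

0.0519

Thinning: the photons that are tagged as anomalous themselves form a Poisson process with rate 0.26 × 1.2 = 0.312 per second.
Over the interval, μ = 0.312 × 5 = 1.56 (a 5-second window = 5 seconds).
P(N = 4) = e^(−1.56) · 1.56^4/4! ≈ 0.0519.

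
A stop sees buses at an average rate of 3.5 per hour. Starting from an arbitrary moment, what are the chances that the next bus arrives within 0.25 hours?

0.5831

Inter-arrival times are exponential with rate λ = 3.5 per hour.
P(T ≤ 0.25) = 1 − e^(−λt) = 1 − e^(−3.5 × 0.25) = 1 − e^(−0.875) ≈ 0.5831.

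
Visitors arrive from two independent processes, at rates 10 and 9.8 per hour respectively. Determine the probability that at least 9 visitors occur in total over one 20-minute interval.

0.2204

Independent Poisson processes superpose: combined rate λ = 10 + 9.8 = 19.8 per hour.
Over the interval, μ = 19.8 × 1/3 = 6.6 (a 20-minute interval = 1/3 hours).
P(N ≥ 9) = 1 − P(N ≤ 8) ≈ 0.2204.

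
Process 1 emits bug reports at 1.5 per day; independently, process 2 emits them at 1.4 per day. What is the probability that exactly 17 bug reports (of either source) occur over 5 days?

0.0785

Independent Poisson processes superpose: combined rate λ = 1.5 + 1.4 = 2.9 per day.
Over the interval, μ = 2.9 × 5 = 14.5 (5 days).
P(N = 17) = e^(−14.5) · 14.5^17/17! ≈ 0.0785.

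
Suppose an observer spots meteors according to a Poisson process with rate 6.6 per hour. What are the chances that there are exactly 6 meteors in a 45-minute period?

0.1447

Over the interval, μ = 6.6 × 0.75 = 4.95 (a 45-minute period = 0.75 hours).
P(N = 6) = e^(−μ) μ^6/6! = e^(−4.95) · 4.95^6/720 ≈ 0.1447.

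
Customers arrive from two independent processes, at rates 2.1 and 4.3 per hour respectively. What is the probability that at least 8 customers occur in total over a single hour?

Independent Poisson processes superpose: combined rate λ = 2.1 + 4.3 = 6.4 per hour.
So μ = 6.4.
P(N ≥ 8) = 1 − P(N ≤ 7) ≈ 0.3127.

0.3127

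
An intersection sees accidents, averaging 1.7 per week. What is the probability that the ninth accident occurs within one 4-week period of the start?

0.2452

Over the interval, μ = 1.7 × 4 = 6.8 (a 4-week period = 4 weeks).
The ninth arrival falls in the interval iff at least 9 events occur there: P(S_9 ≤ t) = P(N ≥ 9) = 1 − P(N ≤ 8) ≈ 0.2452.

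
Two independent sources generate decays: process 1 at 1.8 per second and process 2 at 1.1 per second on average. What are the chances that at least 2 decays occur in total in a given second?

Independent Poisson processes superpose: combined rate λ = 1.8 + 1.1 = 2.9 per second.
So μ = 2.9.
P(N ≥ 2) = 1 − P(N ≤ 1) ≈ 0.7854.

0.7854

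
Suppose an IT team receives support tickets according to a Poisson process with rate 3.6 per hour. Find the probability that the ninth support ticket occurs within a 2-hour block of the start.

Over the interval, μ = 3.6 × 2 = 7.2 (a 2-hour block = 2 hours).
The ninth arrival falls in the interval iff at least 9 events occur there: P(S_9 ≤ t) = P(N ≥ 9) = 1 − P(N ≤ 8) ≈ 0.2973.

0.2973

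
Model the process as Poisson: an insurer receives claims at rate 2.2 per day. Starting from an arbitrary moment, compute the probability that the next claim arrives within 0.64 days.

Inter-arrival times are exponential with rate λ = 2.2 per day.
P(T ≤ 0.64) = 1 − e^(−λt) = 1 − e^(−2.2 × 0.64) = 1 − e^(−1.408) ≈ 0.7554.

0.7554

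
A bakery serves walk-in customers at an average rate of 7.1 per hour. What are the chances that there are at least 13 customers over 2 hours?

Over the interval, μ = 7.1 × 2 = 14.2 (2 hours).
P(N ≥ 13) = 1 − P(N ≤ 12) = 1 − Σ_{j=0}^{12} e^(−μ) μ^j/j! ≈ 0.6609.

0.6609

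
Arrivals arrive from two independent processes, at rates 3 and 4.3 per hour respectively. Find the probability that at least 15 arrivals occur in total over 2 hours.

0.4929

Independent Poisson processes superpose: combined rate λ = 3 + 4.3 = 7.3 per hour.
Over the interval, μ = 7.3 × 2 = 14.6 (2 hours).
P(N ≥ 15) = 1 − P(N ≤ 14) ≈ 0.4929.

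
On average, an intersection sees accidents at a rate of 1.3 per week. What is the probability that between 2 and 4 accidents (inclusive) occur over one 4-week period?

Over the interval, μ = 1.3 × 4 = 5.2 (a 4-week period = 4 weeks).
P(2 ≤ N ≤ 4) = Σ_{j=2}^{4} e^(−5.2) · 5.2^j/j! ≈ 0.3719.

0.3719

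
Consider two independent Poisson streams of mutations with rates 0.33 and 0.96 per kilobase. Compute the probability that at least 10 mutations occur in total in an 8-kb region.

Independent Poisson processes superpose: combined rate λ = 0.33 + 0.96 = 1.29 per kilobase.
Over the interval, μ = 1.29 × 8 = 10.32 (an 8-kb region = 8 kilobases).
P(N ≥ 10) = 1 − P(N ≤ 9) ≈ 0.5814.

0.5814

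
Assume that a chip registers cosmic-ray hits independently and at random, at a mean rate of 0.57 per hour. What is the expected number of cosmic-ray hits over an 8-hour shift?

4.56

E[N] = λt = 0.57 × 8 = 4.56 (an 8-hour shift = 8 hours).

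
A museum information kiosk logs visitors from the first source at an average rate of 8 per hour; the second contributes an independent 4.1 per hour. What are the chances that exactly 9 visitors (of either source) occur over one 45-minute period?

Independent Poisson processes superpose: combined rate λ = 8 + 4.1 = 12.1 per hour.
Over the interval, μ = 12.1 × 0.75 = 9.075 (a 45-minute period = 0.75 hours).
P(N = 9) = e^(−9.075) · 9.075^9/9! ≈ 0.1317.

0.1317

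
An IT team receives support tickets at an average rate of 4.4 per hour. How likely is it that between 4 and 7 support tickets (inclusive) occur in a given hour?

0.5620

With mean μ = 4.4 per hour,
P(4 ≤ N ≤ 7) = Σ_{j=4}^{7} e^(−4.4) · 4.4^j/j! ≈ 0.5620.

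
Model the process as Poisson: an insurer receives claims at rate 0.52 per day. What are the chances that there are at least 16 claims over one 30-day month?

0.4931

Over the interval, μ = 0.52 × 30 = 15.6 (a 30-day month = 30 days).
P(N ≥ 16) = 1 − P(N ≤ 15) = 1 − Σ_{j=0}^{15} e^(−μ) μ^j/j! ≈ 0.4931.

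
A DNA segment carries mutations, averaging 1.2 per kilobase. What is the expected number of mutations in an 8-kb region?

9.6

E[N] = λt = 1.2 × 8 = 9.6 (an 8-kb region = 8 kilobases).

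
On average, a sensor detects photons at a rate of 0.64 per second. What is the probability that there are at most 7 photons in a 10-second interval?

0.6873

Over the interval, μ = 0.64 × 10 = 6.4 (a 10-second interval = 10 seconds).
P(N ≤ 7) = Σ_{j=0}^{7} e^(−μ) μ^j/j! ≈ 0.6873.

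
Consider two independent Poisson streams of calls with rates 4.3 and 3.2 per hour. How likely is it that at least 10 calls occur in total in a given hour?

Independent Poisson processes superpose: combined rate λ = 4.3 + 3.2 = 7.5 per hour.
So μ = 7.5.
P(N ≥ 10) = 1 − P(N ≤ 9) ≈ 0.2236.

0.2236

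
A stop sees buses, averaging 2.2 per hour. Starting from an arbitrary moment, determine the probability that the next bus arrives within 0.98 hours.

Inter-arrival times are exponential with rate λ = 2.2 per hour.
P(T ≤ 0.98) = 1 − e^(−λt) = 1 − e^(−2.2 × 0.98) = 1 − e^(−2.156) ≈ 0.8842.

0.8842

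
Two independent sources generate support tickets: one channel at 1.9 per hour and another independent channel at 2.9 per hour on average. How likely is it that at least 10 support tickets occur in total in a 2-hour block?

Independent Poisson processes superpose: combined rate λ = 1.9 + 2.9 = 4.8 per hour.
Over the interval, μ = 4.8 × 2 = 9.6 (a 2-hour block = 2 hours).
P(N ≥ 10) = 1 − P(N ≤ 9) ≈ 0.4911.

0.4911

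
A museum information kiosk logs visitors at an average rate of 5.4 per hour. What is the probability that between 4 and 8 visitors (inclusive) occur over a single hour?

0.6894

With mean μ = 5.4 per hour,
P(4 ≤ N ≤ 8) = Σ_{j=4}^{8} e^(−5.4) · 5.4^j/j! ≈ 0.6894.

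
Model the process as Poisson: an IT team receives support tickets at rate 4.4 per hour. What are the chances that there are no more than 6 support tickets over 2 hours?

Over the interval, μ = 4.4 × 2 = 8.8 (2 hours).
P(N ≤ 6) = Σ_{j=0}^{6} e^(−μ) μ^j/j! ≈ 0.2256.

0.2256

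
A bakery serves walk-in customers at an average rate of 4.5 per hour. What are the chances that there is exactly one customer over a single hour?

0.0500

With mean μ = 4.5 per hour,
P(N = 1) = e^(−μ) μ^1/1! = e^(−4.5) · 4.5^1/1 ≈ 0.0500.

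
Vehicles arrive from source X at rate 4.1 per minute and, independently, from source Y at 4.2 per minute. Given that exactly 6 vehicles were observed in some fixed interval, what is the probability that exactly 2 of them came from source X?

0.2400

Given the total, each event is independently from source X with probability p = λ_X/(λ_X+λ_Y) = 4.1/8.3 ≈ 0.4940.
So K ~ Binomial(6, 4.1/8.3): P(K = 2) = C(6,2) · (4.1/8.3)^2 · (4.2/8.3)^4 ≈ 0.2400.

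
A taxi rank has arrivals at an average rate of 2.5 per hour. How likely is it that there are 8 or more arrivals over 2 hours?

Over the interval, μ = 2.5 × 2 = 5 (2 hours).
P(N ≥ 8) = 1 − P(N ≤ 7) = 1 − Σ_{j=0}^{7} e^(−μ) μ^j/j! ≈ 0.1334.

0.1334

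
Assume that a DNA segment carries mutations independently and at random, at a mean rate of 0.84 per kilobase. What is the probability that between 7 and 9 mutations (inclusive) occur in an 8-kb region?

0.3655

Over the interval, μ = 0.84 × 8 = 6.72 (an 8-kb region = 8 kilobases).
P(7 ≤ N ≤ 9) = Σ_{j=7}^{9} e^(−6.72) · 6.72^j/j! ≈ 0.3655.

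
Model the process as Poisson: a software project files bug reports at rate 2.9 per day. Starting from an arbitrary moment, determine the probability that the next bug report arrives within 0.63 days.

0.8391

Inter-arrival times are exponential with rate λ = 2.9 per day.
P(T ≤ 0.63) = 1 − e^(−λt) = 1 − e^(−2.9 × 0.63) = 1 − e^(−1.827) ≈ 0.8391.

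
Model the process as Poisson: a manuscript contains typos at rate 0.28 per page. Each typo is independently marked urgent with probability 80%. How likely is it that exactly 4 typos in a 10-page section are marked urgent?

Thinning: the typos that are marked urgent themselves form a Poisson process with rate 0.8 × 0.28 = 0.224 per page.
Over the interval, μ = 0.224 × 10 = 2.24 (a 10-page section = 10 pages).
P(N = 4) = e^(−2.24) · 2.24^4/4! ≈ 0.1117.

0.1117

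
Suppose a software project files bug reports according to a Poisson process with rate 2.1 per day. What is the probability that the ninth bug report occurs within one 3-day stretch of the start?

Over the interval, μ = 2.1 × 3 = 6.3 (a 3-day stretch = 3 days).
The ninth arrival falls in the interval iff at least 9 events occur there: P(S_9 ≤ t) = P(N ≥ 9) = 1 − P(N ≤ 8) ≈ 0.1852.

0.1852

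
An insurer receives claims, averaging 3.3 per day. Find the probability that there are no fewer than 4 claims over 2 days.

0.8948

Over the interval, μ = 3.3 × 2 = 6.6 (2 days).
P(N ≥ 4) = 1 − P(N ≤ 3) = 1 − Σ_{j=0}^{3} e^(−μ) μ^j/j! ≈ 0.8948.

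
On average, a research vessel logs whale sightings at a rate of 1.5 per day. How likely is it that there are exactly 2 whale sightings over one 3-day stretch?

Over the interval, μ = 1.5 × 3 = 4.5 (a 3-day stretch = 3 days).
P(N = 2) = e^(−μ) μ^2/2! = e^(−4.5) · 4.5^2/2 ≈ 0.1125.

0.1125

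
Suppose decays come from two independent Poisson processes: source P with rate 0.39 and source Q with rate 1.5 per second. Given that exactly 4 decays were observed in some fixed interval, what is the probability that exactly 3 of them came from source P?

Given the total, each event is independently from source P with probability p = λ_P/(λ_P+λ_Q) = 0.39/1.89 ≈ 0.2063.
So K ~ Binomial(4, 0.39/1.89): P(K = 3) = C(4,3) · (0.39/1.89)^3 · (1.5/1.89)^1 ≈ 0.0279.

0.0279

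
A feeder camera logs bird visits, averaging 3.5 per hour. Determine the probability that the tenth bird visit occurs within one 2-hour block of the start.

0.1695

Over the interval, μ = 3.5 × 2 = 7 (a 2-hour block = 2 hours).
The tenth arrival falls in the interval iff at least 10 events occur there: P(S_10 ≤ t) = P(N ≥ 10) = 1 − P(N ≤ 9) ≈ 0.1695.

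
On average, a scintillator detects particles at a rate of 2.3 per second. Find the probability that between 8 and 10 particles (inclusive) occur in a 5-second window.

Over the interval, μ = 2.3 × 5 = 11.5 (a 5-second window = 5 seconds).
P(8 ≤ N ≤ 10) = Σ_{j=8}^{10} e^(−11.5) · 11.5^j/j! ≈ 0.2880.

0.2880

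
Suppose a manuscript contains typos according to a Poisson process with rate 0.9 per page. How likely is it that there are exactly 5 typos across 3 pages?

Over the interval, μ = 0.9 × 3 = 2.7 (3 pages).
P(N = 5) = e^(−μ) μ^5/5! = e^(−2.7) · 2.7^5/120 ≈ 0.0804.

0.0804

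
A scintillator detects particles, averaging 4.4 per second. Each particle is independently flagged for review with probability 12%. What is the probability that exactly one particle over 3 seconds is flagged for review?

0.3250

Thinning: the particles that are flagged for review themselves form a Poisson process with rate 0.12 × 4.4 = 0.528 per second.
Over the interval, μ = 0.528 × 3 = 1.584 (3 seconds).
P(N = 1) = e^(−1.584) · 1.584^1/1! ≈ 0.3250.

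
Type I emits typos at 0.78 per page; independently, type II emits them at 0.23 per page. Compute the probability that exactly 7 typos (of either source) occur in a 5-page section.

0.1065

Independent Poisson processes superpose: combined rate λ = 0.78 + 0.23 = 1.01 per page.
Over the interval, μ = 1.01 × 5 = 5.05 (a 5-page section = 5 pages).
P(N = 7) = e^(−5.05) · 5.05^7/7! ≈ 0.1065.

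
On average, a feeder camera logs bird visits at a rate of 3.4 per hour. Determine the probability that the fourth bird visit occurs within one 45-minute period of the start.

Over the interval, μ = 3.4 × 0.75 = 2.55 (a 45-minute period = 0.75 hours).
The fourth arrival falls in the interval iff at least 4 events occur there: P(S_4 ≤ t) = P(N ≥ 4) = 1 − P(N ≤ 3) ≈ 0.2532.

0.2532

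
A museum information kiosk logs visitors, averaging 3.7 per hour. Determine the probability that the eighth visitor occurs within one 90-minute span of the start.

Over the interval, μ = 3.7 × 1.5 = 5.55 (a 90-minute span = 1.5 hours).
The eighth arrival falls in the interval iff at least 8 events occur there: P(S_8 ≤ t) = P(N ≥ 8) = 1 − P(N ≤ 7) ≈ 0.1967.

0.1967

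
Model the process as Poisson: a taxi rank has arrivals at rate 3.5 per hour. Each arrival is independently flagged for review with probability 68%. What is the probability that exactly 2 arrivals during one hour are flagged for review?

0.2621

Thinning: the arrivals that are flagged for review themselves form a Poisson process with rate 0.68 × 3.5 = 2.38 per hour.
So μ = 2.38.
P(N = 2) = e^(−2.38) · 2.38^2/2! ≈ 0.2621.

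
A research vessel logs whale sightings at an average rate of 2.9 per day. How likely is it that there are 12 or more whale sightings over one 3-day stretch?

Over the interval, μ = 2.9 × 3 = 8.7 (a 3-day stretch = 3 days).
P(N ≥ 12) = 1 − P(N ≤ 11) = 1 − Σ_{j=0}^{11} e^(−μ) μ^j/j! ≈ 0.1689.

0.1689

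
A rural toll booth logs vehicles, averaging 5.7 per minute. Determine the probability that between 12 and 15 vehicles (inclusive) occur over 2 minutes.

Over the interval, μ = 5.7 × 2 = 11.4 (2 minutes).
P(12 ≤ N ≤ 15) = Σ_{j=12}^{15} e^(−11.4) · 11.4^j/j! ≈ 0.3529.

0.3529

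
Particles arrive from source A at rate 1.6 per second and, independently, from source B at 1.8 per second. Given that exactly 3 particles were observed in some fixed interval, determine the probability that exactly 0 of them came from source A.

0.1484

Given the total, each event is independently from source A with probability p = λ_A/(λ_A+λ_B) = 1.6/3.4 ≈ 0.4706.
So K ~ Binomial(3, 1.6/3.4): P(K = 0) = C(3,0) · (1.6/3.4)^0 · (1.8/3.4)^3 ≈ 0.1484.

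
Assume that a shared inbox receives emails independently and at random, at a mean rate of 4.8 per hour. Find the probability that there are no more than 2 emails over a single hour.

With mean μ = 4.8 per hour,
P(N ≤ 2) = Σ_{j=0}^{2} e^(−μ) μ^j/j! ≈ 0.1425.

0.1425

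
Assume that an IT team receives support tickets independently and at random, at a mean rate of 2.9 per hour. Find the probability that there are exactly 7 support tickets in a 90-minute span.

Over the interval, μ = 2.9 × 1.5 = 4.35 (a 90-minute span = 1.5 hours).
P(N = 7) = e^(−μ) μ^7/7! = e^(−4.35) · 4.35^7/5040 ≈ 0.0755.

0.0755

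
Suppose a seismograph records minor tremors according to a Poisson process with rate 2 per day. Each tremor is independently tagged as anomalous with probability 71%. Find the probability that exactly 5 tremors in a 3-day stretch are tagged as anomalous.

0.1651

Thinning: the tremors that are tagged as anomalous themselves form a Poisson process with rate 0.71 × 2 = 1.42 per day.
Over the interval, μ = 1.42 × 3 = 4.26 (a 3-day stretch = 3 days).
P(N = 5) = e^(−4.26) · 4.26^5/5! ≈ 0.1651.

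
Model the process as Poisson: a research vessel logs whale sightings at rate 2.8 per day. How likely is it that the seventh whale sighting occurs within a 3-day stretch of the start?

0.7330

Over the interval, μ = 2.8 × 3 = 8.4 (a 3-day stretch = 3 days).
The seventh arrival falls in the interval iff at least 7 events occur there: P(S_7 ≤ t) = P(N ≥ 7) = 1 − P(N ≤ 6) ≈ 0.7330.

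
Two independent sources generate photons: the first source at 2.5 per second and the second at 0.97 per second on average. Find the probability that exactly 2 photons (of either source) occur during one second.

0.1873

Independent Poisson processes superpose: combined rate λ = 2.5 + 0.97 = 3.47 per second.
So μ = 3.47.
P(N = 2) = e^(−3.47) · 3.47^2/2! ≈ 0.1873.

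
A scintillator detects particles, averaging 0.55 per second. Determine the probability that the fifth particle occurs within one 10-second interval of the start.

0.6425

Over the interval, μ = 0.55 × 10 = 5.5 (a 10-second interval = 10 seconds).
The fifth arrival falls in the interval iff at least 5 events occur there: P(S_5 ≤ t) = P(N ≥ 5) = 1 − P(N ≤ 4) ≈ 0.6425.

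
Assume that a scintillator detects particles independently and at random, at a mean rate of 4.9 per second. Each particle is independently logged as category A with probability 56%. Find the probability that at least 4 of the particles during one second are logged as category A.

Thinning: the particles that are logged as category A themselves form a Poisson process with rate 0.56 × 4.9 = 2.744 per second.
So μ = 2.744.
P(N ≥ 4) = 1 − P(N ≤ 3) ≈ 0.2956.

0.2956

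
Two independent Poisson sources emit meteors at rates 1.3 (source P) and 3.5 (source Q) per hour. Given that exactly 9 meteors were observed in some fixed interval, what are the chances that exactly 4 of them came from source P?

0.1397

Given the total, each event is independently from source P with probability p = λ_P/(λ_P+λ_Q) = 1.3/4.8 ≈ 0.2708.
So K ~ Binomial(9, 1.3/4.8): P(K = 4) = C(9,4) · (1.3/4.8)^4 · (3.5/4.8)^5 ≈ 0.1397.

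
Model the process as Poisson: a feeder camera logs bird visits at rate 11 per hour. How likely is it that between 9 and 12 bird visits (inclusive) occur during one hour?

0.4567

With mean μ = 11 per hour,
P(9 ≤ N ≤ 12) = Σ_{j=9}^{12} e^(−11) · 11^j/j! ≈ 0.4567.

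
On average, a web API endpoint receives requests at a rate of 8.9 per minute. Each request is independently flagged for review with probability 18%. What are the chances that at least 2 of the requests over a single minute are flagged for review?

Thinning: the requests that are flagged for review themselves form a Poisson process with rate 0.18 × 8.9 = 1.602 per minute.
So μ = 1.602.
P(N ≥ 2) = 1 − P(N ≤ 1) ≈ 0.4757.

0.4757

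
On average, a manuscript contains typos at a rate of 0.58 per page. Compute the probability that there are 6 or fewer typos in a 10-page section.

Over the interval, μ = 0.58 × 10 = 5.8 (a 10-page section = 10 pages).
P(N ≤ 6) = Σ_{j=0}^{6} e^(−μ) μ^j/j! ≈ 0.6384.

0.6384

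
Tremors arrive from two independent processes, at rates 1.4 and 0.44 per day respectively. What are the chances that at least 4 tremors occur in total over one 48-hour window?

0.5017

Independent Poisson processes superpose: combined rate λ = 1.4 + 0.44 = 1.84 per day.
Over the interval, μ = 1.84 × 2 = 3.68 (a 48-hour window = 2 days).
P(N ≥ 4) = 1 − P(N ≤ 3) ≈ 0.5017.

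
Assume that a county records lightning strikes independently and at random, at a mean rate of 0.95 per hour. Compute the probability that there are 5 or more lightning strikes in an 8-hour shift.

Over the interval, μ = 0.95 × 8 = 7.6 (an 8-hour shift = 8 hours).
P(N ≥ 5) = 1 − P(N ≤ 4) = 1 − Σ_{j=0}^{4} e^(−μ) μ^j/j! ≈ 0.8751.

0.8751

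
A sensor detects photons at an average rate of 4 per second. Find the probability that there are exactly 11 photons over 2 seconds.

0.0722

Over the interval, μ = 4 × 2 = 8 (2 seconds).
P(N = 11) = e^(−μ) μ^11/11! = e^(−8) · 8^11/39916800 ≈ 0.0722.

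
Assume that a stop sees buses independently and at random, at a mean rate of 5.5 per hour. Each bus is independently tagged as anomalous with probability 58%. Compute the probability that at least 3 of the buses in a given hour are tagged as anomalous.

0.6180

Thinning: the buses that are tagged as anomalous themselves form a Poisson process with rate 0.58 × 5.5 = 3.19 per hour.
So μ = 3.19.
P(N ≥ 3) = 1 − P(N ≤ 2) ≈ 0.6180.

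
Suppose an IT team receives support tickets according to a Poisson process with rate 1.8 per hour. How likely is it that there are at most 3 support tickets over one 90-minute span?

0.7141

Over the interval, μ = 1.8 × 1.5 = 2.7 (a 90-minute span = 1.5 hours).
P(N ≤ 3) = Σ_{j=0}^{3} e^(−μ) μ^j/j! ≈ 0.7141.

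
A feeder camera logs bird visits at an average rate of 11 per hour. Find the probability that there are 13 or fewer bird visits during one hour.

0.7813

With mean μ = 11 per hour,
P(N ≤ 13) = Σ_{j=0}^{13} e^(−μ) μ^j/j! ≈ 0.7813.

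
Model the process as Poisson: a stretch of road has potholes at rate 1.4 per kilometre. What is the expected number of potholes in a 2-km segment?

2.8

E[N] = λt = 1.4 × 2 = 2.8 (a 2-km segment = 2 kilometres).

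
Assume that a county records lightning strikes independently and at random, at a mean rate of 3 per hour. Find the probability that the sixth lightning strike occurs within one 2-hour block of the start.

0.5543

Over the interval, μ = 3 × 2 = 6 (a 2-hour block = 2 hours).
The sixth arrival falls in the interval iff at least 6 events occur there: P(S_6 ≤ t) = P(N ≥ 6) = 1 − P(N ≤ 5) ≈ 0.5543.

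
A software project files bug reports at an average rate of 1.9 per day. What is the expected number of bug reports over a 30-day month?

E[N] = λt = 1.9 × 30 = 57 (a 30-day month = 30 days).

57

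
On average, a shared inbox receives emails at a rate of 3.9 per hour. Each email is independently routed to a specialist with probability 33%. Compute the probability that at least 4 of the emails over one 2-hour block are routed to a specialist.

Thinning: the emails that are routed to a specialist themselves form a Poisson process with rate 0.33 × 3.9 = 1.287 per hour.
Over the interval, μ = 1.287 × 2 = 2.574 (a 2-hour block = 2 hours).
P(N ≥ 4) = 1 − P(N ≤ 3) ≈ 0.2584.

0.2584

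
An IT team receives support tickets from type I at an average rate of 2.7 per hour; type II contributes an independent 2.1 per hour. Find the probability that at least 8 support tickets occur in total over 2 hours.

Independent Poisson processes superpose: combined rate λ = 2.7 + 2.1 = 4.8 per hour.
Over the interval, μ = 4.8 × 2 = 9.6 (2 hours).
P(N ≥ 8) = 1 − P(N ≤ 7) ≈ 0.7416.

0.7416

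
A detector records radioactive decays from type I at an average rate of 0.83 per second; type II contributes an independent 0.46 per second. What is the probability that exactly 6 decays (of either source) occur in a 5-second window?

0.1581

Independent Poisson processes superpose: combined rate λ = 0.83 + 0.46 = 1.29 per second.
Over the interval, μ = 1.29 × 5 = 6.45 (a 5-second window = 5 seconds).
P(N = 6) = e^(−6.45) · 6.45^6/6! ≈ 0.1581.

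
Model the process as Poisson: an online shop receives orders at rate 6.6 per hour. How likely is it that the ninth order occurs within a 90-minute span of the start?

Over the interval, μ = 6.6 × 1.5 = 9.9 (a 90-minute span = 1.5 hours).
The ninth arrival falls in the interval iff at least 9 events occur there: P(S_9 ≤ t) = P(N ≥ 9) = 1 − P(N ≤ 8) ≈ 0.6558.

0.6558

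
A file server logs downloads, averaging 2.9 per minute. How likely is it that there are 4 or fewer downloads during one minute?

0.8318

With mean μ = 2.9 per minute,
P(N ≤ 4) = Σ_{j=0}^{4} e^(−μ) μ^j/j! ≈ 0.8318.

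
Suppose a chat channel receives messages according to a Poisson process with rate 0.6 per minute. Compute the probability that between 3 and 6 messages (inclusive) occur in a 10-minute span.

0.5443

Over the interval, μ = 0.6 × 10 = 6 (a 10-minute span = 10 minutes).
P(3 ≤ N ≤ 6) = Σ_{j=3}^{6} e^(−6) · 6^j/j! ≈ 0.5443.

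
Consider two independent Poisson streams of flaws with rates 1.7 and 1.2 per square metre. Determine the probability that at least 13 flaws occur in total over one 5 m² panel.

Independent Poisson processes superpose: combined rate λ = 1.7 + 1.2 = 2.9 per square metre.
Over the interval, μ = 2.9 × 5 = 14.5 (a 5 m² panel = 5 square metres).
P(N ≥ 13) = 1 − P(N ≤ 12) ≈ 0.6889.

0.6889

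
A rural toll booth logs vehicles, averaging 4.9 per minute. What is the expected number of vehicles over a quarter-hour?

73.5

E[N] = λt = 4.9 × 15 = 73.5 (a quarter-hour = 15 minutes).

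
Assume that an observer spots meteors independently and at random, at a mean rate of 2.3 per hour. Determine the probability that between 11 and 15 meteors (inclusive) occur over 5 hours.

Over the interval, μ = 2.3 × 5 = 11.5 (5 hours).
P(11 ≤ N ≤ 15) = Σ_{j=11}^{15} e^(−11.5) · 11.5^j/j! ≈ 0.4766.

0.4766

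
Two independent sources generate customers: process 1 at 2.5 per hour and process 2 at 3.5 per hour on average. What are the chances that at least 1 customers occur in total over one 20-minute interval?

Independent Poisson processes superpose: combined rate λ = 2.5 + 3.5 = 6 per hour.
Over the interval, μ = 6 × 1/3 = 2 (a 20-minute interval = 1/3 hours).
P(N ≥ 1) = 1 − P(N ≤ 0) ≈ 0.8647.

0.8647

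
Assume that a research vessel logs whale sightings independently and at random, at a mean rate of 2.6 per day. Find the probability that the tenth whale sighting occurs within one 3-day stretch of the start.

Over the interval, μ = 2.6 × 3 = 7.8 (a 3-day stretch = 3 days).
The tenth arrival falls in the interval iff at least 10 events occur there: P(S_10 ≤ t) = P(N ≥ 10) = 1 − P(N ≤ 9) ≈ 0.2589.

0.2589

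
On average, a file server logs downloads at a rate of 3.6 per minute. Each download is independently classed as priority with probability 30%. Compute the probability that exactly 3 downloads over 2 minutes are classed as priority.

0.1937

Thinning: the downloads that are classed as priority themselves form a Poisson process with rate 0.3 × 3.6 = 1.08 per minute.
Over the interval, μ = 1.08 × 2 = 2.16 (2 minutes).
P(N = 3) = e^(−2.16) · 2.16^3/3! ≈ 0.1937.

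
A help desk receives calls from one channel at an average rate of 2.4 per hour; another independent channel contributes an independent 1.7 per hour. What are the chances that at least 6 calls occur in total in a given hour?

0.2307

Independent Poisson processes superpose: combined rate λ = 2.4 + 1.7 = 4.1 per hour.
So μ = 4.1.
P(N ≥ 6) = 1 − P(N ≤ 5) ≈ 0.2307.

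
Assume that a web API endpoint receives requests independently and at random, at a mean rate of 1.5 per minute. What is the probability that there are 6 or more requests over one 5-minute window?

Over the interval, μ = 1.5 × 5 = 7.5 (a 5-minute window = 5 minutes).
P(N ≥ 6) = 1 − P(N ≤ 5) = 1 − Σ_{j=0}^{5} e^(−μ) μ^j/j! ≈ 0.7586.

0.7586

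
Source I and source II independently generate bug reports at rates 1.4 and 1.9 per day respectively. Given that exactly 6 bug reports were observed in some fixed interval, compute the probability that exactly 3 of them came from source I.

Given the total, each event is independently from source I with probability p = λ_I/(λ_I+λ_II) = 1.4/3.3 ≈ 0.4242.
So K ~ Binomial(6, 1.4/3.3): P(K = 3) = C(6,3) · (1.4/3.3)^3 · (1.9/3.3)^3 ≈ 0.2915.

0.2915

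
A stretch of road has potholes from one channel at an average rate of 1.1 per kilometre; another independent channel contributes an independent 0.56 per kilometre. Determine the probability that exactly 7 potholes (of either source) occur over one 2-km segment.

Independent Poisson processes superpose: combined rate λ = 1.1 + 0.56 = 1.66 per kilometre.
Over the interval, μ = 1.66 × 2 = 3.32 (a 2-km segment = 2 kilometres).
P(N = 7) = e^(−3.32) · 3.32^7/7! ≈ 0.0319.

0.0319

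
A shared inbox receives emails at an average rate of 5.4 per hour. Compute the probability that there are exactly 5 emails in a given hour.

With mean μ = 5.4 per hour,
P(N = 5) = e^(−μ) μ^5/5! = e^(−5.4) · 5.4^5/120 ≈ 0.1728.

0.1728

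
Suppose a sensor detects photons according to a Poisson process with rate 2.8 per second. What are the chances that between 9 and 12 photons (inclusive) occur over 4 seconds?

0.4519

Over the interval, μ = 2.8 × 4 = 11.2 (4 seconds).
P(9 ≤ N ≤ 12) = Σ_{j=9}^{12} e^(−11.2) · 11.2^j/j! ≈ 0.4519.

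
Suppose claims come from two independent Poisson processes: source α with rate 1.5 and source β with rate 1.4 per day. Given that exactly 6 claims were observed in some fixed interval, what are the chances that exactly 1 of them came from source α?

0.0814

Given the total, each event is independently from source α with probability p = λ_α/(λ_α+λ_β) = 1.5/2.9 ≈ 0.5172.
So K ~ Binomial(6, 1.5/2.9): P(K = 1) = C(6,1) · (1.5/2.9)^1 · (1.4/2.9)^5 ≈ 0.0814.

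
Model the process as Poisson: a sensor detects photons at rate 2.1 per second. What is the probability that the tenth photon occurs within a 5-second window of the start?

0.6029

Over the interval, μ = 2.1 × 5 = 10.5 (a 5-second window = 5 seconds).
The tenth arrival falls in the interval iff at least 10 events occur there: P(S_10 ≤ t) = P(N ≥ 10) = 1 − P(N ≤ 9) ≈ 0.6029.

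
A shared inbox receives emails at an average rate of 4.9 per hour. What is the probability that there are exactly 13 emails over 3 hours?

0.0992

Over the interval, μ = 4.9 × 3 = 14.7 (3 hours).
P(N = 13) = e^(−μ) μ^13/13! = e^(−14.7) · 14.7^13/6227020800 ≈ 0.0992.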